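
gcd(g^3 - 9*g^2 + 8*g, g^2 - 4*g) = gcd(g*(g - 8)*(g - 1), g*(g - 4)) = g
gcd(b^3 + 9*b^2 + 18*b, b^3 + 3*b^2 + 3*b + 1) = 1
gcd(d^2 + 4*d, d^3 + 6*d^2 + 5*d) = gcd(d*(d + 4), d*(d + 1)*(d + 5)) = d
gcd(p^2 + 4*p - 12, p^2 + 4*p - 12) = p^2 + 4*p - 12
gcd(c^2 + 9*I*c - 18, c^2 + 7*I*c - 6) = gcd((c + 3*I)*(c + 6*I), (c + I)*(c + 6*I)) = c + 6*I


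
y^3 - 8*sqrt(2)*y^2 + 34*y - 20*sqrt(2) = (y - 5*sqrt(2))*(y - 2*sqrt(2))*(y - sqrt(2))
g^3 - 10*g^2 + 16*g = g*(g - 8)*(g - 2)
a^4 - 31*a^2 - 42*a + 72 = (a - 6)*(a - 1)*(a + 3)*(a + 4)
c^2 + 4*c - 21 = (c - 3)*(c + 7)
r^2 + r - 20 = (r - 4)*(r + 5)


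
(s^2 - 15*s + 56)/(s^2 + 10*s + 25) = (s^2 - 15*s + 56)/(s^2 + 10*s + 25)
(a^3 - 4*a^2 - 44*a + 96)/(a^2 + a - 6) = (a^2 - 2*a - 48)/(a + 3)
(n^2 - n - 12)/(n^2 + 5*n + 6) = (n - 4)/(n + 2)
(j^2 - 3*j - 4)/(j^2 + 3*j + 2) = (j - 4)/(j + 2)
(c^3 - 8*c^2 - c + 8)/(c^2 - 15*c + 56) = (c^2 - 1)/(c - 7)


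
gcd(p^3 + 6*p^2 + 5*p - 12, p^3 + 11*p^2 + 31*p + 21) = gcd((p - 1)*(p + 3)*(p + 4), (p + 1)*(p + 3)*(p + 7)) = p + 3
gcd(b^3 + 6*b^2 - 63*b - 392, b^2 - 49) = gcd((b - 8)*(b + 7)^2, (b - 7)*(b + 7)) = b + 7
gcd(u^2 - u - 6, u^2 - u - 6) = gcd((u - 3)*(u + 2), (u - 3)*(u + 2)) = u^2 - u - 6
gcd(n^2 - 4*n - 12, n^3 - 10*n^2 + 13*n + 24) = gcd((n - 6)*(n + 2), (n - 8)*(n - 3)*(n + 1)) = 1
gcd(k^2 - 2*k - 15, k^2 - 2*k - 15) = k^2 - 2*k - 15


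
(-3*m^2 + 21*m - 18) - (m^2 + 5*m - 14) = -4*m^2 + 16*m - 4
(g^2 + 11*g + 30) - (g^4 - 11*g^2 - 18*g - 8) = -g^4 + 12*g^2 + 29*g + 38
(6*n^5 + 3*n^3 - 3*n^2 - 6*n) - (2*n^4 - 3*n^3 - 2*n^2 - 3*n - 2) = 6*n^5 - 2*n^4 + 6*n^3 - n^2 - 3*n + 2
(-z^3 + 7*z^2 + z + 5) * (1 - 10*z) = 10*z^4 - 71*z^3 - 3*z^2 - 49*z + 5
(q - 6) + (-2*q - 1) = -q - 7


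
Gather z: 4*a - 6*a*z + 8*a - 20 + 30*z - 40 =12*a + z*(30 - 6*a) - 60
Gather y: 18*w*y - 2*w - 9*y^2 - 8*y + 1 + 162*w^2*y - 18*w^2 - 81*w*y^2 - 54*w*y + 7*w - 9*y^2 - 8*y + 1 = -18*w^2 + 5*w + y^2*(-81*w - 18) + y*(162*w^2 - 36*w - 16) + 2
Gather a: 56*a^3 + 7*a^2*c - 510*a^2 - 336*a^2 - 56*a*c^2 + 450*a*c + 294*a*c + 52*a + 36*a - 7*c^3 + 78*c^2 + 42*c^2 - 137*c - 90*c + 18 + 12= 56*a^3 + a^2*(7*c - 846) + a*(-56*c^2 + 744*c + 88) - 7*c^3 + 120*c^2 - 227*c + 30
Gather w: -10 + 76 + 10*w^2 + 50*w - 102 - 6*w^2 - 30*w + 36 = 4*w^2 + 20*w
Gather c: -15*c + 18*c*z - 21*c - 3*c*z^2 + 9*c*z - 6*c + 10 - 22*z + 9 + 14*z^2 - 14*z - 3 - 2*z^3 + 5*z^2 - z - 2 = c*(-3*z^2 + 27*z - 42) - 2*z^3 + 19*z^2 - 37*z + 14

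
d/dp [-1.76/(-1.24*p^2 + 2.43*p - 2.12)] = (4.2768 - 4.3648*p)/(1.24*p^2 - 2.43*p + 2.12)^2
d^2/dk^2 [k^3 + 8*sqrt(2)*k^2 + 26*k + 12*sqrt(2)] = 6*k + 16*sqrt(2)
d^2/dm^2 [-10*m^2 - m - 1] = -20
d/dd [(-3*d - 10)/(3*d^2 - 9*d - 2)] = 3*(3*d^2 + 20*d - 28)/(9*d^4 - 54*d^3 + 69*d^2 + 36*d + 4)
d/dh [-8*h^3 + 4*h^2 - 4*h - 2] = -24*h^2 + 8*h - 4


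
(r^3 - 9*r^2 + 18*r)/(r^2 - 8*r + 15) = r*(r - 6)/(r - 5)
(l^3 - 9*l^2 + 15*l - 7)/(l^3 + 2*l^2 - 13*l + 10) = (l^2 - 8*l + 7)/(l^2 + 3*l - 10)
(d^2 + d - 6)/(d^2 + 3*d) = (d - 2)/d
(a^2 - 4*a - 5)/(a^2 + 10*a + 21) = (a^2 - 4*a - 5)/(a^2 + 10*a + 21)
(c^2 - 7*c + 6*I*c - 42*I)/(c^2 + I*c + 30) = (c - 7)/(c - 5*I)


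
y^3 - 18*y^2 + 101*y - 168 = (y - 8)*(y - 7)*(y - 3)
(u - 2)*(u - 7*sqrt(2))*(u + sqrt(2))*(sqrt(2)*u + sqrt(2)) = sqrt(2)*u^4 - 12*u^3 - sqrt(2)*u^3 - 16*sqrt(2)*u^2 + 12*u^2 + 14*sqrt(2)*u + 24*u + 28*sqrt(2)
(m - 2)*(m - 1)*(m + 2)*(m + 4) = m^4 + 3*m^3 - 8*m^2 - 12*m + 16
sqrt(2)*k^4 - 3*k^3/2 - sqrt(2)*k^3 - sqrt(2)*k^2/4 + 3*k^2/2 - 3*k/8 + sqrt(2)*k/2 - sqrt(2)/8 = (k - 1/2)^2*(k - sqrt(2))*(sqrt(2)*k + 1/2)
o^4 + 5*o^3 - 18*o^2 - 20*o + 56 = (o - 2)^2*(o + 2)*(o + 7)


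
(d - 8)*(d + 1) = d^2 - 7*d - 8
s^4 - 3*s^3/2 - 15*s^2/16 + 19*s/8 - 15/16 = (s - 1)^2*(s - 3/4)*(s + 5/4)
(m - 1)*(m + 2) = m^2 + m - 2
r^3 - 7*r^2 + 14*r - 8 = (r - 4)*(r - 2)*(r - 1)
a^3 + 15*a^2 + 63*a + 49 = (a + 1)*(a + 7)^2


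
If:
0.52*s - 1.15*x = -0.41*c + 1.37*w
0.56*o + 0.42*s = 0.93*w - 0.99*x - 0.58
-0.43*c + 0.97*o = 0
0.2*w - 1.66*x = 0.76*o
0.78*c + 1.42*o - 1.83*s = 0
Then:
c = 3.05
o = 1.35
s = 2.35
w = 2.11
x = -0.36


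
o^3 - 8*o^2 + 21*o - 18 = (o - 3)^2*(o - 2)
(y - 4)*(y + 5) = y^2 + y - 20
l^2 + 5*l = l*(l + 5)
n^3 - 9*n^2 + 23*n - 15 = (n - 5)*(n - 3)*(n - 1)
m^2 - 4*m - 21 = (m - 7)*(m + 3)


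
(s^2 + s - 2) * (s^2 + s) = s^4 + 2*s^3 - s^2 - 2*s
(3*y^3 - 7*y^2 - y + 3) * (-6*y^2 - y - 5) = -18*y^5 + 39*y^4 - 2*y^3 + 18*y^2 + 2*y - 15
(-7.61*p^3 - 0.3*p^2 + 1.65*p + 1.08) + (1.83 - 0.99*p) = -7.61*p^3 - 0.3*p^2 + 0.66*p + 2.91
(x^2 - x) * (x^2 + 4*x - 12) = x^4 + 3*x^3 - 16*x^2 + 12*x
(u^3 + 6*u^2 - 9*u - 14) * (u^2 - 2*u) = u^5 + 4*u^4 - 21*u^3 + 4*u^2 + 28*u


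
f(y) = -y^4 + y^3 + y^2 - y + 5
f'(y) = -4*y^3 + 3*y^2 + 2*y - 1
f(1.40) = 4.46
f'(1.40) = -3.30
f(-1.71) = -3.92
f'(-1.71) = 24.35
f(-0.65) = 5.62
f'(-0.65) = 0.07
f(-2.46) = -38.00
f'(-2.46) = 71.78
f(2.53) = -15.91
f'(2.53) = -41.51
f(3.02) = -44.54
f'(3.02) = -77.77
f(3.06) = -47.72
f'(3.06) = -81.40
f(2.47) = -13.52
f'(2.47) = -38.03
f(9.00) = -5755.00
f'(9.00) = -2656.00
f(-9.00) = -7195.00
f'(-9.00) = 3140.00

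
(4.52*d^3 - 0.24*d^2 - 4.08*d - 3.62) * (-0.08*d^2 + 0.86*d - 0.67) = -0.3616*d^5 + 3.9064*d^4 - 2.9084*d^3 - 3.0584*d^2 - 0.3796*d + 2.4254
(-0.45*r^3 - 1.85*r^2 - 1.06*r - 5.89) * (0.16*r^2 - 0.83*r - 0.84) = -0.072*r^5 + 0.0775*r^4 + 1.7439*r^3 + 1.4914*r^2 + 5.7791*r + 4.9476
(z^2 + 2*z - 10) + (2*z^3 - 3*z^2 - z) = 2*z^3 - 2*z^2 + z - 10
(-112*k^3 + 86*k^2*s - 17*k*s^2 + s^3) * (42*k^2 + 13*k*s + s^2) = -4704*k^5 + 2156*k^4*s + 292*k^3*s^2 - 93*k^2*s^3 - 4*k*s^4 + s^5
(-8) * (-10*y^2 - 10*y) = 80*y^2 + 80*y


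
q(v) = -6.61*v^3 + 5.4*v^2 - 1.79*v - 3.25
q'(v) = -19.83*v^2 + 10.8*v - 1.79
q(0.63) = -3.89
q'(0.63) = -2.86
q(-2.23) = 100.90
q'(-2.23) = -124.49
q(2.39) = -66.92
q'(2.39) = -89.25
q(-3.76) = 431.19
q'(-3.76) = -322.75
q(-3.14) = 260.25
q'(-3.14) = -231.22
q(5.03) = -716.84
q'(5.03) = -449.18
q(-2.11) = 86.66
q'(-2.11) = -112.86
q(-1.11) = 14.43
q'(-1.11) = -38.21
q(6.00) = -1247.35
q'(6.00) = -650.87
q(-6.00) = 1629.65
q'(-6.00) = -780.47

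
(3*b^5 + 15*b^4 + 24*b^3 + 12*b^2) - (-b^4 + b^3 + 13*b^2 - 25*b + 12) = 3*b^5 + 16*b^4 + 23*b^3 - b^2 + 25*b - 12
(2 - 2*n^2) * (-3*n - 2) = 6*n^3 + 4*n^2 - 6*n - 4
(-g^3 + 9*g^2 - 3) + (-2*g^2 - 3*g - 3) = -g^3 + 7*g^2 - 3*g - 6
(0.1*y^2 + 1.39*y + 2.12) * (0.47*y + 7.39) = 0.047*y^3 + 1.3923*y^2 + 11.2685*y + 15.6668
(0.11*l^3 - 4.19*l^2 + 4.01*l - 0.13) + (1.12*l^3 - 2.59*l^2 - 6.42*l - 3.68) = 1.23*l^3 - 6.78*l^2 - 2.41*l - 3.81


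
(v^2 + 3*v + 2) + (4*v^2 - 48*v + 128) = 5*v^2 - 45*v + 130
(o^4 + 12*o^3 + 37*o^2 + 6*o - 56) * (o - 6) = o^5 + 6*o^4 - 35*o^3 - 216*o^2 - 92*o + 336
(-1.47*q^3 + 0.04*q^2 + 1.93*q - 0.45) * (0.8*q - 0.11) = -1.176*q^4 + 0.1937*q^3 + 1.5396*q^2 - 0.5723*q + 0.0495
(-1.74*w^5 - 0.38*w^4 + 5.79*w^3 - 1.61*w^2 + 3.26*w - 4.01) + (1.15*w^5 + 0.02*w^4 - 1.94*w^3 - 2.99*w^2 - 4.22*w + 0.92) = -0.59*w^5 - 0.36*w^4 + 3.85*w^3 - 4.6*w^2 - 0.96*w - 3.09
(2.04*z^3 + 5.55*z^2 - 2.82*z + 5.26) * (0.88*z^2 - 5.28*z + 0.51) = 1.7952*z^5 - 5.8872*z^4 - 30.7452*z^3 + 22.3489*z^2 - 29.211*z + 2.6826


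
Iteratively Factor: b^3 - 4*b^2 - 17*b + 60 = (b - 5)*(b^2 + b - 12) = (b - 5)*(b + 4)*(b - 3)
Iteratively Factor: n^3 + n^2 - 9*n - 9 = (n - 3)*(n^2 + 4*n + 3) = (n - 3)*(n + 1)*(n + 3)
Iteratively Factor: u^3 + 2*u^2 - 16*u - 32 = (u + 2)*(u^2 - 16) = (u - 4)*(u + 2)*(u + 4)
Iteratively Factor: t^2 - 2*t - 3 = (t + 1)*(t - 3)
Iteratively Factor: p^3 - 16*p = (p - 4)*(p^2 + 4*p) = (p - 4)*(p + 4)*(p)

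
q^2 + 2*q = q*(q + 2)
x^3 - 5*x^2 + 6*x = x*(x - 3)*(x - 2)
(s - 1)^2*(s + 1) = s^3 - s^2 - s + 1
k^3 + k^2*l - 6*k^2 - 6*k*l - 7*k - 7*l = (k - 7)*(k + 1)*(k + l)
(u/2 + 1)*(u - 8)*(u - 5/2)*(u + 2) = u^4/2 - 13*u^3/4 - 9*u^2 + 19*u + 40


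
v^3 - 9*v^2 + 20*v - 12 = (v - 6)*(v - 2)*(v - 1)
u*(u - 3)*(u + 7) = u^3 + 4*u^2 - 21*u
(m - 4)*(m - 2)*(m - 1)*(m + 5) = m^4 - 2*m^3 - 21*m^2 + 62*m - 40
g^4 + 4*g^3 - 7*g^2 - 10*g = g*(g - 2)*(g + 1)*(g + 5)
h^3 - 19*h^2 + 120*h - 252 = (h - 7)*(h - 6)^2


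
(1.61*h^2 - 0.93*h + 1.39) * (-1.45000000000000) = -2.3345*h^2 + 1.3485*h - 2.0155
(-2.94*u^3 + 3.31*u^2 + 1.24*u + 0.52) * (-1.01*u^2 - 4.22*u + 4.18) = 2.9694*u^5 + 9.0637*u^4 - 27.5098*u^3 + 8.0778*u^2 + 2.9888*u + 2.1736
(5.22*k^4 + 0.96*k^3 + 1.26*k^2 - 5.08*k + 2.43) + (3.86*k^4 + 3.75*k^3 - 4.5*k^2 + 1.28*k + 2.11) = 9.08*k^4 + 4.71*k^3 - 3.24*k^2 - 3.8*k + 4.54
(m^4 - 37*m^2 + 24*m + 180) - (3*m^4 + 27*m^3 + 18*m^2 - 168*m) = -2*m^4 - 27*m^3 - 55*m^2 + 192*m + 180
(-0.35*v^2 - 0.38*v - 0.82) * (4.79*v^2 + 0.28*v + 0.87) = -1.6765*v^4 - 1.9182*v^3 - 4.3387*v^2 - 0.5602*v - 0.7134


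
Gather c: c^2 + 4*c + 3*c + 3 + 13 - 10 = c^2 + 7*c + 6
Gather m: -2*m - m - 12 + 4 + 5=-3*m - 3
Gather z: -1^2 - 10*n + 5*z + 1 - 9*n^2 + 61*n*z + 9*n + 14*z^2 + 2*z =-9*n^2 - n + 14*z^2 + z*(61*n + 7)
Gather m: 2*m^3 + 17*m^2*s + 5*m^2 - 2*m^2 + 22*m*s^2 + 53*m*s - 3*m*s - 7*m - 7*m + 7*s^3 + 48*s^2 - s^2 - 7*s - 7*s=2*m^3 + m^2*(17*s + 3) + m*(22*s^2 + 50*s - 14) + 7*s^3 + 47*s^2 - 14*s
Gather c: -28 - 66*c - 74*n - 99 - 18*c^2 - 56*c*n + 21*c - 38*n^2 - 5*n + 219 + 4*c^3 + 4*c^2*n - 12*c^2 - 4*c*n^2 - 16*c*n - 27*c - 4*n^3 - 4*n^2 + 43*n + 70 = 4*c^3 + c^2*(4*n - 30) + c*(-4*n^2 - 72*n - 72) - 4*n^3 - 42*n^2 - 36*n + 162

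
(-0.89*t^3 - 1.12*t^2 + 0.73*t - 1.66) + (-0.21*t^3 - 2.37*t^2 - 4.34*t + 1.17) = -1.1*t^3 - 3.49*t^2 - 3.61*t - 0.49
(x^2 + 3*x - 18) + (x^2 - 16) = 2*x^2 + 3*x - 34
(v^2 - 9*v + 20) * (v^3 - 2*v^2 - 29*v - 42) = v^5 - 11*v^4 + 9*v^3 + 179*v^2 - 202*v - 840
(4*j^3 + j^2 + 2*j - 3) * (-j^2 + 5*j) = -4*j^5 + 19*j^4 + 3*j^3 + 13*j^2 - 15*j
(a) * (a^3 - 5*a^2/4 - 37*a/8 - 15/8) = a^4 - 5*a^3/4 - 37*a^2/8 - 15*a/8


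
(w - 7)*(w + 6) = w^2 - w - 42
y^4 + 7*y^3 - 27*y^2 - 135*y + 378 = (y - 3)^2*(y + 6)*(y + 7)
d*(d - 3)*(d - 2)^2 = d^4 - 7*d^3 + 16*d^2 - 12*d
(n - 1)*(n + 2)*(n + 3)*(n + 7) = n^4 + 11*n^3 + 29*n^2 + n - 42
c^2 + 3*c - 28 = (c - 4)*(c + 7)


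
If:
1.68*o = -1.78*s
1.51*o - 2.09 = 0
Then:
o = 1.38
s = -1.31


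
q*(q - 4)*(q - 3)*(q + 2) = q^4 - 5*q^3 - 2*q^2 + 24*q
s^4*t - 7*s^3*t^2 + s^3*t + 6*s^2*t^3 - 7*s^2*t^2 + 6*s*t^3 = s*(s - 6*t)*(s - t)*(s*t + t)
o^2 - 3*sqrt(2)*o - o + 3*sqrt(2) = (o - 1)*(o - 3*sqrt(2))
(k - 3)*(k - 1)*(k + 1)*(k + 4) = k^4 + k^3 - 13*k^2 - k + 12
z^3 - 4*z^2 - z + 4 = (z - 4)*(z - 1)*(z + 1)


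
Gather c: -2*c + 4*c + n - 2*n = 2*c - n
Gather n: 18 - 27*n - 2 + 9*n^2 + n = 9*n^2 - 26*n + 16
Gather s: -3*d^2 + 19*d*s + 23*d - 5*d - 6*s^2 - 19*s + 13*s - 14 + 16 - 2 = -3*d^2 + 18*d - 6*s^2 + s*(19*d - 6)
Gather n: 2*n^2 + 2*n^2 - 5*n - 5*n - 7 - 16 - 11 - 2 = 4*n^2 - 10*n - 36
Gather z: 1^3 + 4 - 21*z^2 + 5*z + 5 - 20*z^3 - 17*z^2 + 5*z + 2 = -20*z^3 - 38*z^2 + 10*z + 12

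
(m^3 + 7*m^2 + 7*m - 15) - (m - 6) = m^3 + 7*m^2 + 6*m - 9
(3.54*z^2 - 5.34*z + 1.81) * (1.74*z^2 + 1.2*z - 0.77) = 6.1596*z^4 - 5.0436*z^3 - 5.9844*z^2 + 6.2838*z - 1.3937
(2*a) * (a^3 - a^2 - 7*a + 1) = 2*a^4 - 2*a^3 - 14*a^2 + 2*a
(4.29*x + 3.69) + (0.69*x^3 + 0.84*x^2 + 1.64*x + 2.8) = 0.69*x^3 + 0.84*x^2 + 5.93*x + 6.49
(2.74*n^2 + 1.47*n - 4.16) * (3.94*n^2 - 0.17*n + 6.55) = 10.7956*n^4 + 5.326*n^3 + 1.3067*n^2 + 10.3357*n - 27.248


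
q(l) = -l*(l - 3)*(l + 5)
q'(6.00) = -117.00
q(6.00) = -198.00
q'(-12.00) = -369.00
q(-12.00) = 1260.00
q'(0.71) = 10.65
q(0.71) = 9.28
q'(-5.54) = -54.91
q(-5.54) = 25.55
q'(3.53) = -36.50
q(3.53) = -15.96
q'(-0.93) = 16.13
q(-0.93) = -14.88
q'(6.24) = -126.77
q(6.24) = -227.25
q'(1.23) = 5.54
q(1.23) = 13.56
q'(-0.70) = 16.33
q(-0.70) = -11.14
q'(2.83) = -20.35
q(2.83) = 3.77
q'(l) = -l*(l - 3) - l*(l + 5) - (l - 3)*(l + 5)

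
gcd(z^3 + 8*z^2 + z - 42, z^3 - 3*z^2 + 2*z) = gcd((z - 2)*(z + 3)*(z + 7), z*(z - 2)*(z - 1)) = z - 2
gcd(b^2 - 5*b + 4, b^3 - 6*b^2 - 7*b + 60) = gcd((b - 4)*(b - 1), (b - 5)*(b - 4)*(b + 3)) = b - 4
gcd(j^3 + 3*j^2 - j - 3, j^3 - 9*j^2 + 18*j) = 1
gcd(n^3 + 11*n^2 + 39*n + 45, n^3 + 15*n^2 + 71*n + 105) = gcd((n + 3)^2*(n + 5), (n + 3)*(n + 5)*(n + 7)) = n^2 + 8*n + 15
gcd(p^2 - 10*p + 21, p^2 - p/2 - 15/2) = p - 3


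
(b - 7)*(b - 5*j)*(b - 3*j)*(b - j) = b^4 - 9*b^3*j - 7*b^3 + 23*b^2*j^2 + 63*b^2*j - 15*b*j^3 - 161*b*j^2 + 105*j^3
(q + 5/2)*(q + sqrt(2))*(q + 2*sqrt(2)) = q^3 + 5*q^2/2 + 3*sqrt(2)*q^2 + 4*q + 15*sqrt(2)*q/2 + 10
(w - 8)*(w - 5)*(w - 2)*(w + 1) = w^4 - 14*w^3 + 51*w^2 - 14*w - 80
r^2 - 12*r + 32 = (r - 8)*(r - 4)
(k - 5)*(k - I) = k^2 - 5*k - I*k + 5*I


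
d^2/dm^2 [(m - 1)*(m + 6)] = 2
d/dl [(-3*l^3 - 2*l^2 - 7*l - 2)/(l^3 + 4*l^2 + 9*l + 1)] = (-10*l^4 - 40*l^3 + 7*l^2 + 12*l + 11)/(l^6 + 8*l^5 + 34*l^4 + 74*l^3 + 89*l^2 + 18*l + 1)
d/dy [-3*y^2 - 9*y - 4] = -6*y - 9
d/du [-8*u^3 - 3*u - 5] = -24*u^2 - 3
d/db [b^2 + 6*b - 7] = 2*b + 6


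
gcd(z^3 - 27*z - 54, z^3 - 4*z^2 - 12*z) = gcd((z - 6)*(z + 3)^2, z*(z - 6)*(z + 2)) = z - 6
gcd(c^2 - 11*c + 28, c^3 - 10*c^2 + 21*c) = c - 7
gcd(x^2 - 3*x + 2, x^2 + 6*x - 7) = x - 1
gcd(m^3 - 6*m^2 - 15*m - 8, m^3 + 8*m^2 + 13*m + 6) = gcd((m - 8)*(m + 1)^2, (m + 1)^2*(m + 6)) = m^2 + 2*m + 1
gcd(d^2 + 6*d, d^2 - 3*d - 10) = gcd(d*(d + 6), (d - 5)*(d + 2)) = 1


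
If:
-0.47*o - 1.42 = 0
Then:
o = -3.02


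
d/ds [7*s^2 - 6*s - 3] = 14*s - 6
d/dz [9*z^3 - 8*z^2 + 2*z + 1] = 27*z^2 - 16*z + 2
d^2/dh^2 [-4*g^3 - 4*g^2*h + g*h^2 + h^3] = 2*g + 6*h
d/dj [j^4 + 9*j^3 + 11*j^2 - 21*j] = 4*j^3 + 27*j^2 + 22*j - 21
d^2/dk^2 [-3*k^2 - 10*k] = -6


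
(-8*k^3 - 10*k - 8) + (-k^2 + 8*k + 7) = -8*k^3 - k^2 - 2*k - 1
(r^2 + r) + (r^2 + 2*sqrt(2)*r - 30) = 2*r^2 + r + 2*sqrt(2)*r - 30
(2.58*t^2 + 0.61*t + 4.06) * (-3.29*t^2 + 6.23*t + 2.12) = -8.4882*t^4 + 14.0665*t^3 - 4.0875*t^2 + 26.587*t + 8.6072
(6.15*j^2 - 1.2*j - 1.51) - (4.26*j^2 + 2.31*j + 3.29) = 1.89*j^2 - 3.51*j - 4.8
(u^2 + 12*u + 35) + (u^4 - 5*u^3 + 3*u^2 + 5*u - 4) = u^4 - 5*u^3 + 4*u^2 + 17*u + 31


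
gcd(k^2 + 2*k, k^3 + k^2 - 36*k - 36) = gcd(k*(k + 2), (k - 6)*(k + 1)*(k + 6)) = 1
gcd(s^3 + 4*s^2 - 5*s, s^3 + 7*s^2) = s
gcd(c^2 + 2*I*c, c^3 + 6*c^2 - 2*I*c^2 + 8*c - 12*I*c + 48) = c + 2*I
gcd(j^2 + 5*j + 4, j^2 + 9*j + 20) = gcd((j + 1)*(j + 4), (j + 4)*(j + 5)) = j + 4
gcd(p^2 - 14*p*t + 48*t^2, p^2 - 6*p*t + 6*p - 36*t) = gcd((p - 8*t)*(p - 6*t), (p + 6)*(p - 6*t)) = p - 6*t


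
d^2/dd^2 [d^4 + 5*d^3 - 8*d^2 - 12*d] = 12*d^2 + 30*d - 16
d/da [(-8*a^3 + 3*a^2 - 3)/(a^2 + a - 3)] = (-8*a^4 - 16*a^3 + 75*a^2 - 12*a + 3)/(a^4 + 2*a^3 - 5*a^2 - 6*a + 9)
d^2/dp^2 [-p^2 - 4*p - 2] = -2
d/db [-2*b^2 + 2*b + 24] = 2 - 4*b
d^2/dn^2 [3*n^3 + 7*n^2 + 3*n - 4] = 18*n + 14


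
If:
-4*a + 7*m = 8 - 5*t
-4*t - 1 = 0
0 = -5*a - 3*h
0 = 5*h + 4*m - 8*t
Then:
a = 153/127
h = -255/127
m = 1021/508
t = -1/4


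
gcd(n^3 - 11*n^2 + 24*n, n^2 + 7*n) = n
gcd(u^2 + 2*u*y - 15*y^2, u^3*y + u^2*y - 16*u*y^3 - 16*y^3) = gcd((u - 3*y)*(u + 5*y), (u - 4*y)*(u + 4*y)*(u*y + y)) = 1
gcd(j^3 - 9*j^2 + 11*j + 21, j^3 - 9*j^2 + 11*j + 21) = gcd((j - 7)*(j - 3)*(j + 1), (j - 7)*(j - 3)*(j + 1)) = j^3 - 9*j^2 + 11*j + 21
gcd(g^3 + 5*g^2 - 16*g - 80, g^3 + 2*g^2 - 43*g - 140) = g^2 + 9*g + 20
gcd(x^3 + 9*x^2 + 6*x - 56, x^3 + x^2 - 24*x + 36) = x - 2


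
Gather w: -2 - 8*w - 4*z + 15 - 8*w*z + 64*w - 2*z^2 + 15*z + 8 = w*(56 - 8*z) - 2*z^2 + 11*z + 21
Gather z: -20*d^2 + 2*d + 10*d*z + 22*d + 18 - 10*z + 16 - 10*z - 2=-20*d^2 + 24*d + z*(10*d - 20) + 32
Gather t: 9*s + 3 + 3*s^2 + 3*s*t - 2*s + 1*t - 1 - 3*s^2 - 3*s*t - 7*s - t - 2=0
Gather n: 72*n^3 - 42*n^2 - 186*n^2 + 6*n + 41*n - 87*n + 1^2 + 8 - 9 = 72*n^3 - 228*n^2 - 40*n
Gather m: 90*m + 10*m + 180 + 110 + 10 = 100*m + 300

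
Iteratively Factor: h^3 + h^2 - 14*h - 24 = (h - 4)*(h^2 + 5*h + 6) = (h - 4)*(h + 2)*(h + 3)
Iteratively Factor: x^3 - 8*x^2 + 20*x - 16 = (x - 2)*(x^2 - 6*x + 8) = (x - 2)^2*(x - 4)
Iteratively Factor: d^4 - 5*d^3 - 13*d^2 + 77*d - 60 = (d - 1)*(d^3 - 4*d^2 - 17*d + 60) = (d - 1)*(d + 4)*(d^2 - 8*d + 15) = (d - 5)*(d - 1)*(d + 4)*(d - 3)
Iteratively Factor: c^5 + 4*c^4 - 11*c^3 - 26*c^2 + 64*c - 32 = (c + 4)*(c^4 - 11*c^2 + 18*c - 8) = (c - 2)*(c + 4)*(c^3 + 2*c^2 - 7*c + 4) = (c - 2)*(c - 1)*(c + 4)*(c^2 + 3*c - 4) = (c - 2)*(c - 1)^2*(c + 4)*(c + 4)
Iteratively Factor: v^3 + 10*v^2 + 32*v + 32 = (v + 2)*(v^2 + 8*v + 16) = (v + 2)*(v + 4)*(v + 4)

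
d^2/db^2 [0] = 0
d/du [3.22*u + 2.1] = 3.22000000000000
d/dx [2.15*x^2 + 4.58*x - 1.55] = 4.3*x + 4.58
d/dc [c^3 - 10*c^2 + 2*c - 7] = 3*c^2 - 20*c + 2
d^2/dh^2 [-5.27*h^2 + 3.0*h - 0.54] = -10.5400000000000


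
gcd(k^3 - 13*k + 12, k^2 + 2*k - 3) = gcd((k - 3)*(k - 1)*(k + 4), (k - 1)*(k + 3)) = k - 1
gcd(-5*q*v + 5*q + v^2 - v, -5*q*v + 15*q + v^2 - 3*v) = 5*q - v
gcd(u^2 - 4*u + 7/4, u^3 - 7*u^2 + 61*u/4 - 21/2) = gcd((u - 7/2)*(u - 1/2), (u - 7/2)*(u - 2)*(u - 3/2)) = u - 7/2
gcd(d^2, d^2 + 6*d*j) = d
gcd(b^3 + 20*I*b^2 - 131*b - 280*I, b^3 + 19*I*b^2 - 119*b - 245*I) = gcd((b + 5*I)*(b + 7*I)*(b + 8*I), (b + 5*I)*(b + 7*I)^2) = b^2 + 12*I*b - 35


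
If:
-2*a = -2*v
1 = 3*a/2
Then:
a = 2/3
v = 2/3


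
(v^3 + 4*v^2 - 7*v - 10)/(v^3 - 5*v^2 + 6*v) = (v^2 + 6*v + 5)/(v*(v - 3))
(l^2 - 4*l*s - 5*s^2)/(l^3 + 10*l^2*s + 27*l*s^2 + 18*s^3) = (l - 5*s)/(l^2 + 9*l*s + 18*s^2)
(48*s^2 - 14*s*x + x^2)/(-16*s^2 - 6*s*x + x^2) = (-6*s + x)/(2*s + x)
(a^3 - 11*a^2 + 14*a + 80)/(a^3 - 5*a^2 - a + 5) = (a^2 - 6*a - 16)/(a^2 - 1)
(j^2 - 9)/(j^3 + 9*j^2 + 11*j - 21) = (j - 3)/(j^2 + 6*j - 7)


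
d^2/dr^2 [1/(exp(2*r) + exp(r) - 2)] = (2*(2*exp(r) + 1)^2*exp(r) - (4*exp(r) + 1)*(exp(2*r) + exp(r) - 2))*exp(r)/(exp(2*r) + exp(r) - 2)^3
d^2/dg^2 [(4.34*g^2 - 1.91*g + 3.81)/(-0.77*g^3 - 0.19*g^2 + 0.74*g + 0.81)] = (-5.14637199999999*g^6 + 6.794634*g^5 - 40.268382*g^4 - 45.72033*g^3 + 22.48803*g^2 - 9.279972*g - 13.330086)/(0.456533*g^9 + 0.337953*g^8 - 1.232847*g^7 - 2.08346*g^6 + 0.473796*g^5 + 2.993637*g^4 + 1.793683*g^3 - 0.956691*g^2 - 1.456542*g - 0.531441)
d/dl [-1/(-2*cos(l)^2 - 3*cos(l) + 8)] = (4*cos(l) + 3)*sin(l)/(3*cos(l) + cos(2*l) - 7)^2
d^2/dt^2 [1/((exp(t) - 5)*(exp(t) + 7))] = (4*exp(3*t) + 6*exp(2*t) + 144*exp(t) + 70)*exp(t)/(exp(6*t) + 6*exp(5*t) - 93*exp(4*t) - 412*exp(3*t) + 3255*exp(2*t) + 7350*exp(t) - 42875)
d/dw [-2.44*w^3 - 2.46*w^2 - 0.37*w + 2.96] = -7.32*w^2 - 4.92*w - 0.37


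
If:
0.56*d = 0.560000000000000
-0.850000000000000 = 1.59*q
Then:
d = 1.00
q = -0.53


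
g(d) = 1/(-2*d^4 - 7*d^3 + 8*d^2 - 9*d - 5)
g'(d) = (8*d^3 + 21*d^2 - 16*d + 9)/(-2*d^4 - 7*d^3 + 8*d^2 - 9*d - 5)^2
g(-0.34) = -1.30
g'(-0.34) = 28.15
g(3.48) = -0.00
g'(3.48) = 0.00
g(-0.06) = -0.23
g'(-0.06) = 0.51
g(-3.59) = 0.01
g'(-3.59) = -0.00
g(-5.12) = -0.01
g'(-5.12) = -0.01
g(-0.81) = 0.10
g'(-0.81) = 0.29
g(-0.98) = 0.06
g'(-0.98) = 0.14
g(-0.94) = 0.07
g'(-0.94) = 0.16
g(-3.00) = 0.01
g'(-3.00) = 0.00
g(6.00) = 0.00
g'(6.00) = 0.00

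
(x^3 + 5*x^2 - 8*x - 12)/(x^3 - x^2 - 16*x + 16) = (x^3 + 5*x^2 - 8*x - 12)/(x^3 - x^2 - 16*x + 16)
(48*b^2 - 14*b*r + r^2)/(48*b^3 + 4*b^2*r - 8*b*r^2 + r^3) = (-8*b + r)/(-8*b^2 - 2*b*r + r^2)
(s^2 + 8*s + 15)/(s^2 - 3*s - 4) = (s^2 + 8*s + 15)/(s^2 - 3*s - 4)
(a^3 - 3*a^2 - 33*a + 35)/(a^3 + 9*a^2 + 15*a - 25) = (a - 7)/(a + 5)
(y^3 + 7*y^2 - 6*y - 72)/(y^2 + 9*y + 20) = (y^2 + 3*y - 18)/(y + 5)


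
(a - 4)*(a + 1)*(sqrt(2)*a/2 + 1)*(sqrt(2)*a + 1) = a^4 - 3*a^3 + 3*sqrt(2)*a^3/2 - 9*sqrt(2)*a^2/2 - 3*a^2 - 6*sqrt(2)*a - 3*a - 4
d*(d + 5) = d^2 + 5*d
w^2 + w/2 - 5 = (w - 2)*(w + 5/2)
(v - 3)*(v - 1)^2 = v^3 - 5*v^2 + 7*v - 3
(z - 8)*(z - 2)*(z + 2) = z^3 - 8*z^2 - 4*z + 32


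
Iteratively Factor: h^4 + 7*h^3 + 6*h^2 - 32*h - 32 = (h + 4)*(h^3 + 3*h^2 - 6*h - 8) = (h - 2)*(h + 4)*(h^2 + 5*h + 4) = (h - 2)*(h + 4)^2*(h + 1)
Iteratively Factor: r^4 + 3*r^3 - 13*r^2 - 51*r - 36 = (r + 1)*(r^3 + 2*r^2 - 15*r - 36) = (r + 1)*(r + 3)*(r^2 - r - 12) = (r - 4)*(r + 1)*(r + 3)*(r + 3)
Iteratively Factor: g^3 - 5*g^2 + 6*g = (g - 2)*(g^2 - 3*g) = g*(g - 2)*(g - 3)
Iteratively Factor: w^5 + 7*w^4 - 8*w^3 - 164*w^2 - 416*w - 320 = (w + 2)*(w^4 + 5*w^3 - 18*w^2 - 128*w - 160) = (w - 5)*(w + 2)*(w^3 + 10*w^2 + 32*w + 32) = (w - 5)*(w + 2)*(w + 4)*(w^2 + 6*w + 8) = (w - 5)*(w + 2)^2*(w + 4)*(w + 4)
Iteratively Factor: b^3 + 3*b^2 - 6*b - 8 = (b + 4)*(b^2 - b - 2) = (b + 1)*(b + 4)*(b - 2)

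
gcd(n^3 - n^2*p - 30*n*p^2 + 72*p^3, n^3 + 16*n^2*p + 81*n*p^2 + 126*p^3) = n + 6*p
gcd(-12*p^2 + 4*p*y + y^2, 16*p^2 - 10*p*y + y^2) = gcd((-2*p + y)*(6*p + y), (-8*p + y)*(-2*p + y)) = -2*p + y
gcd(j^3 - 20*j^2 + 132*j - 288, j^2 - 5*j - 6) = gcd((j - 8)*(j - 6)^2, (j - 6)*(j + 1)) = j - 6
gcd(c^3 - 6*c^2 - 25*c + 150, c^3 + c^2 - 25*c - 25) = c^2 - 25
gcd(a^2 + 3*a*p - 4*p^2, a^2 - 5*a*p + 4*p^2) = -a + p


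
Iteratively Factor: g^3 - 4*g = (g - 2)*(g^2 + 2*g) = (g - 2)*(g + 2)*(g)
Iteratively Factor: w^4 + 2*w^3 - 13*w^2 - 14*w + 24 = (w - 3)*(w^3 + 5*w^2 + 2*w - 8) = (w - 3)*(w + 2)*(w^2 + 3*w - 4) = (w - 3)*(w + 2)*(w + 4)*(w - 1)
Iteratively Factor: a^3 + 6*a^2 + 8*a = (a + 2)*(a^2 + 4*a) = (a + 2)*(a + 4)*(a)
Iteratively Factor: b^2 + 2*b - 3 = (b + 3)*(b - 1)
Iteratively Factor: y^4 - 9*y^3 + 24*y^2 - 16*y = (y - 4)*(y^3 - 5*y^2 + 4*y) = (y - 4)*(y - 1)*(y^2 - 4*y) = y*(y - 4)*(y - 1)*(y - 4)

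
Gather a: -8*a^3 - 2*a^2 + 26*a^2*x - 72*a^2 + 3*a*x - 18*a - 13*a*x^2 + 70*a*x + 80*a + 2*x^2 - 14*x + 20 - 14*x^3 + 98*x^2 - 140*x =-8*a^3 + a^2*(26*x - 74) + a*(-13*x^2 + 73*x + 62) - 14*x^3 + 100*x^2 - 154*x + 20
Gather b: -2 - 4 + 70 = 64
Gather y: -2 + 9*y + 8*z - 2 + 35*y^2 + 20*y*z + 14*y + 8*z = 35*y^2 + y*(20*z + 23) + 16*z - 4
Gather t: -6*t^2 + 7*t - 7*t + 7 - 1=6 - 6*t^2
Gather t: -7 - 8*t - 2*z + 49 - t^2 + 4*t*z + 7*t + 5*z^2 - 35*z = -t^2 + t*(4*z - 1) + 5*z^2 - 37*z + 42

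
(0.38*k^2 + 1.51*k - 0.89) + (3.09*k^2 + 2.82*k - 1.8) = 3.47*k^2 + 4.33*k - 2.69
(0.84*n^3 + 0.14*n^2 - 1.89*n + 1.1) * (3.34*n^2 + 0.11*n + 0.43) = 2.8056*n^5 + 0.56*n^4 - 5.936*n^3 + 3.5263*n^2 - 0.6917*n + 0.473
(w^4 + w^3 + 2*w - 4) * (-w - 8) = -w^5 - 9*w^4 - 8*w^3 - 2*w^2 - 12*w + 32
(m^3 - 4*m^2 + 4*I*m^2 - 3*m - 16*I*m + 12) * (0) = 0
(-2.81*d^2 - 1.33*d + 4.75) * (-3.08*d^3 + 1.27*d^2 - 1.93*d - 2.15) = 8.6548*d^5 + 0.5277*d^4 - 10.8958*d^3 + 14.6409*d^2 - 6.308*d - 10.2125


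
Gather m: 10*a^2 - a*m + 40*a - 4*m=10*a^2 + 40*a + m*(-a - 4)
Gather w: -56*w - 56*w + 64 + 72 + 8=144 - 112*w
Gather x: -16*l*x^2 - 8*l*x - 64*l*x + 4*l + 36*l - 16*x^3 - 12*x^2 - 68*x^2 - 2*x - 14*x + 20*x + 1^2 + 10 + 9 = 40*l - 16*x^3 + x^2*(-16*l - 80) + x*(4 - 72*l) + 20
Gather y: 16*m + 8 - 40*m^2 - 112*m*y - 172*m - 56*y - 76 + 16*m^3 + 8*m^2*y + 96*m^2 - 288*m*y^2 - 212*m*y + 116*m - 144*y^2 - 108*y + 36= 16*m^3 + 56*m^2 - 40*m + y^2*(-288*m - 144) + y*(8*m^2 - 324*m - 164) - 32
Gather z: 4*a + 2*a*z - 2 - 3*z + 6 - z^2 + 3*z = 2*a*z + 4*a - z^2 + 4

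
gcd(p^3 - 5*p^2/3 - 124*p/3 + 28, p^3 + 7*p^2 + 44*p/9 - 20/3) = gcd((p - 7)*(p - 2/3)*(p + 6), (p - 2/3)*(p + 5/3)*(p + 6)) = p^2 + 16*p/3 - 4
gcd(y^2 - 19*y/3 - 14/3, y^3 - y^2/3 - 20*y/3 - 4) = y + 2/3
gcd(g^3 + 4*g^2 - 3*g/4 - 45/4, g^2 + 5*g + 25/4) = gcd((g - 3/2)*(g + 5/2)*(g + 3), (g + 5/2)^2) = g + 5/2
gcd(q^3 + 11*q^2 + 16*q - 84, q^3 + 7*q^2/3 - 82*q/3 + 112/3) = q^2 + 5*q - 14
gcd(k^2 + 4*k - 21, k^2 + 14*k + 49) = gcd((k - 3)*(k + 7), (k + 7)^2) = k + 7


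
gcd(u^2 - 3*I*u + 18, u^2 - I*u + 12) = u + 3*I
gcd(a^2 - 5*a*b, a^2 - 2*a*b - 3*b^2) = 1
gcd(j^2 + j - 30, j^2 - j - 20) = j - 5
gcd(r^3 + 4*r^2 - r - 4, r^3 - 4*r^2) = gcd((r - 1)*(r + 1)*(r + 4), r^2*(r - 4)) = 1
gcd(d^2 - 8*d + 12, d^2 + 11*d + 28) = 1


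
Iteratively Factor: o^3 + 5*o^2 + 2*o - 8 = (o + 2)*(o^2 + 3*o - 4) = (o - 1)*(o + 2)*(o + 4)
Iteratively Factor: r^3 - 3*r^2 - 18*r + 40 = (r - 5)*(r^2 + 2*r - 8) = (r - 5)*(r - 2)*(r + 4)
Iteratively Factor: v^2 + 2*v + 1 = (v + 1)*(v + 1)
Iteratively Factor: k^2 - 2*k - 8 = (k - 4)*(k + 2)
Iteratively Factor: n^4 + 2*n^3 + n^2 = (n + 1)*(n^3 + n^2) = n*(n + 1)*(n^2 + n) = n*(n + 1)^2*(n)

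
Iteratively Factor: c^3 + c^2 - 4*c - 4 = (c - 2)*(c^2 + 3*c + 2) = (c - 2)*(c + 2)*(c + 1)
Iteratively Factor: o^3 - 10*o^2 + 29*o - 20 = (o - 4)*(o^2 - 6*o + 5) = (o - 5)*(o - 4)*(o - 1)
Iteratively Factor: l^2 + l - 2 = (l + 2)*(l - 1)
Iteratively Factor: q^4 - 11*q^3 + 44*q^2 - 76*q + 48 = (q - 4)*(q^3 - 7*q^2 + 16*q - 12) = (q - 4)*(q - 2)*(q^2 - 5*q + 6) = (q - 4)*(q - 3)*(q - 2)*(q - 2)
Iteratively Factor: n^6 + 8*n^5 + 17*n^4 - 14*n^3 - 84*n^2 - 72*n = (n + 3)*(n^5 + 5*n^4 + 2*n^3 - 20*n^2 - 24*n) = (n - 2)*(n + 3)*(n^4 + 7*n^3 + 16*n^2 + 12*n) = (n - 2)*(n + 3)^2*(n^3 + 4*n^2 + 4*n) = n*(n - 2)*(n + 3)^2*(n^2 + 4*n + 4) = n*(n - 2)*(n + 2)*(n + 3)^2*(n + 2)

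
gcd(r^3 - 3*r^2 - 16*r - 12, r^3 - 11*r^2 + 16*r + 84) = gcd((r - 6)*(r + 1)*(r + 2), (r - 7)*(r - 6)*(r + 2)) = r^2 - 4*r - 12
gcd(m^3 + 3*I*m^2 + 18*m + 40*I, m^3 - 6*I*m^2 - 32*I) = m^2 - 2*I*m + 8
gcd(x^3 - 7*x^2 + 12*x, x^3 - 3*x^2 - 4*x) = x^2 - 4*x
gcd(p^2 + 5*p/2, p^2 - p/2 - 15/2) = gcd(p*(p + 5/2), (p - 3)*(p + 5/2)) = p + 5/2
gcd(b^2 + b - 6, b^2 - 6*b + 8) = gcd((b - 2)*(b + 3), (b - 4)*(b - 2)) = b - 2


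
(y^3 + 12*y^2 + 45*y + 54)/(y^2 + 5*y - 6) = (y^2 + 6*y + 9)/(y - 1)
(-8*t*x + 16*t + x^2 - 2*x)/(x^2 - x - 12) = (8*t*x - 16*t - x^2 + 2*x)/(-x^2 + x + 12)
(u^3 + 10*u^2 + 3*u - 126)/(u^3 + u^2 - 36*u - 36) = (u^2 + 4*u - 21)/(u^2 - 5*u - 6)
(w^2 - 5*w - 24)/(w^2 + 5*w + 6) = (w - 8)/(w + 2)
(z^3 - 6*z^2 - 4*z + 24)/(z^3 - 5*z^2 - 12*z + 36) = (z + 2)/(z + 3)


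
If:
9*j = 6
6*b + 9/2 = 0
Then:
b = -3/4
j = 2/3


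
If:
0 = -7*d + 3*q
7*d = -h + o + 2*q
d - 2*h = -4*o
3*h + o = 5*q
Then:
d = 0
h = 0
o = 0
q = 0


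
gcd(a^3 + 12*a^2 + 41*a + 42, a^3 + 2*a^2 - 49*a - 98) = a^2 + 9*a + 14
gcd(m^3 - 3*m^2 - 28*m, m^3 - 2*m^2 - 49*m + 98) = m - 7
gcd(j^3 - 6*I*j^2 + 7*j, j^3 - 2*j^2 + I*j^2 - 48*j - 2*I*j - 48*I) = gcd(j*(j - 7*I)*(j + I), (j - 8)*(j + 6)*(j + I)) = j + I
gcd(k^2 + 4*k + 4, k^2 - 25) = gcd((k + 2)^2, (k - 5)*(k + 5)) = 1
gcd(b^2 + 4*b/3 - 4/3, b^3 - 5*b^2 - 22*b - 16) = b + 2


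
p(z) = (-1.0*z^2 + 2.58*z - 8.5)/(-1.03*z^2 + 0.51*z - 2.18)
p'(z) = (2.58 - 2.0*z)/(-1.03*z^2 + 0.51*z - 2.18) + (2.06*z - 0.51)*(-1.0*z^2 + 2.58*z - 8.5)/(-1.03*z^2 + 0.51*z - 2.18)^2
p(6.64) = 0.80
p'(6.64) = 0.00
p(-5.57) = 1.46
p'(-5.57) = 0.10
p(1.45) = 1.90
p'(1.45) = -1.22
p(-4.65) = 1.57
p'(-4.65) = 0.15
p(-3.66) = 1.76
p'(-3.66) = 0.24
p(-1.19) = 3.06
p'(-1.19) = 0.97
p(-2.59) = 2.10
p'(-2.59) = 0.44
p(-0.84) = 3.41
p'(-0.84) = 1.01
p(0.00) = 3.90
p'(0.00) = -0.27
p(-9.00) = 1.25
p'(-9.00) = 0.04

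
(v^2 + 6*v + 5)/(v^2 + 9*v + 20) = (v + 1)/(v + 4)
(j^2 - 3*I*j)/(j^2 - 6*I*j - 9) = j/(j - 3*I)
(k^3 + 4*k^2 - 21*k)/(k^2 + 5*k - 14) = k*(k - 3)/(k - 2)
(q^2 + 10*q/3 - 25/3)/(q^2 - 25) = (q - 5/3)/(q - 5)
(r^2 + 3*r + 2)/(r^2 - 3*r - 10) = (r + 1)/(r - 5)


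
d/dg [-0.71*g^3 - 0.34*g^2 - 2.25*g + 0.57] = -2.13*g^2 - 0.68*g - 2.25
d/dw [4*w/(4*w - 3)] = -12/(4*w - 3)^2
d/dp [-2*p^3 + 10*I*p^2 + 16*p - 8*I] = -6*p^2 + 20*I*p + 16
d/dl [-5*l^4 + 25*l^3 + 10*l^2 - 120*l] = -20*l^3 + 75*l^2 + 20*l - 120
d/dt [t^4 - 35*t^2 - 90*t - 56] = 4*t^3 - 70*t - 90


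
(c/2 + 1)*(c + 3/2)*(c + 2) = c^3/2 + 11*c^2/4 + 5*c + 3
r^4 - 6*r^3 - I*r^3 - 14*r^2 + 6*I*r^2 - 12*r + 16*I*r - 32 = (r - 8)*(r + 2)*(r - 2*I)*(r + I)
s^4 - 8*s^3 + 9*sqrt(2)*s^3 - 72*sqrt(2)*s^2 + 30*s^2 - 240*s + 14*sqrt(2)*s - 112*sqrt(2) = (s - 8)*(s + sqrt(2))^2*(s + 7*sqrt(2))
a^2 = a^2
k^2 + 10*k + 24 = (k + 4)*(k + 6)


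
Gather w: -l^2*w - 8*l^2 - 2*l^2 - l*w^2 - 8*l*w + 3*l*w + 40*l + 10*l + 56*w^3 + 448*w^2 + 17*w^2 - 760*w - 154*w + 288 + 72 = -10*l^2 + 50*l + 56*w^3 + w^2*(465 - l) + w*(-l^2 - 5*l - 914) + 360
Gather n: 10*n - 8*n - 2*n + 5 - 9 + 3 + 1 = 0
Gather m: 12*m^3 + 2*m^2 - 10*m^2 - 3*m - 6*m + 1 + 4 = 12*m^3 - 8*m^2 - 9*m + 5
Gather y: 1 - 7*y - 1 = -7*y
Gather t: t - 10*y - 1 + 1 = t - 10*y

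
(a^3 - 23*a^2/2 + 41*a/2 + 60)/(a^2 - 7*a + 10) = (a^2 - 13*a/2 - 12)/(a - 2)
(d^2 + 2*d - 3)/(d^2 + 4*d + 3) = (d - 1)/(d + 1)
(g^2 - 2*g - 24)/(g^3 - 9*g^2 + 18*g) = (g + 4)/(g*(g - 3))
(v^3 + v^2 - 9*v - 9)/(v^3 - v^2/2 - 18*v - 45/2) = 2*(v^2 - 2*v - 3)/(2*v^2 - 7*v - 15)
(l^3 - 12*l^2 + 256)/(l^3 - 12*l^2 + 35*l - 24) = (l^2 - 4*l - 32)/(l^2 - 4*l + 3)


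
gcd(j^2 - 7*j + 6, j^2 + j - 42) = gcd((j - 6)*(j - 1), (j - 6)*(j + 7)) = j - 6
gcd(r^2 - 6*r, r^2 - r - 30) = r - 6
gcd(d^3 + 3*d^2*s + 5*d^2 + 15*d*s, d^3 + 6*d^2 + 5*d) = d^2 + 5*d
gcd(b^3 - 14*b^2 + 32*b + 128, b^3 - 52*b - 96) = b^2 - 6*b - 16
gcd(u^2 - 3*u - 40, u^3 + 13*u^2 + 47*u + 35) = u + 5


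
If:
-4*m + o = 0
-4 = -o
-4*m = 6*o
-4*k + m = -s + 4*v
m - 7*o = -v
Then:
No Solution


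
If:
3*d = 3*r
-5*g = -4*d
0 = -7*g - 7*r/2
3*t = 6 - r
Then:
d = 0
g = 0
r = 0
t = 2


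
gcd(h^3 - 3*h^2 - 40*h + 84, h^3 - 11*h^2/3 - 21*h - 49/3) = h - 7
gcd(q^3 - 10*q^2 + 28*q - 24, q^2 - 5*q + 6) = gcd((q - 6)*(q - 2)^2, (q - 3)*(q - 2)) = q - 2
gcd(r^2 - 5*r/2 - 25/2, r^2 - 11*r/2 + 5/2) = r - 5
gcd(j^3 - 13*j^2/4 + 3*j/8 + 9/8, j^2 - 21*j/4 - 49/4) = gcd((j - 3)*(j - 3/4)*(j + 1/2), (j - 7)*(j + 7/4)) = 1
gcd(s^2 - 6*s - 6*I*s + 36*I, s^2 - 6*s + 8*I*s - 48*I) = s - 6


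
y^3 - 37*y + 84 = (y - 4)*(y - 3)*(y + 7)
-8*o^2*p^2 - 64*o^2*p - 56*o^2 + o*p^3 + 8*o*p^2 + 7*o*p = (-8*o + p)*(p + 7)*(o*p + o)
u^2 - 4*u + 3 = (u - 3)*(u - 1)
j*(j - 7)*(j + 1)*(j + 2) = j^4 - 4*j^3 - 19*j^2 - 14*j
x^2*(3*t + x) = 3*t*x^2 + x^3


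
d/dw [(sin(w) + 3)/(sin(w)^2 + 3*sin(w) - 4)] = (-6*sin(w) + cos(w)^2 - 14)*cos(w)/(sin(w)^2 + 3*sin(w) - 4)^2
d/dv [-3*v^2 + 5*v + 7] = 5 - 6*v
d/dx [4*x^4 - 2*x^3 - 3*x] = 16*x^3 - 6*x^2 - 3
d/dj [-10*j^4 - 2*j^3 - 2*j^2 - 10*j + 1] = -40*j^3 - 6*j^2 - 4*j - 10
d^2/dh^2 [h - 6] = 0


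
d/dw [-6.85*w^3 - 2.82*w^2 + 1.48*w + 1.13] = -20.55*w^2 - 5.64*w + 1.48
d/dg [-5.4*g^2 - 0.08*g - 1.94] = -10.8*g - 0.08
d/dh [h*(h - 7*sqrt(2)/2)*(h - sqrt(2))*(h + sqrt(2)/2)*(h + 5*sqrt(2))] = 5*h^4 + 4*sqrt(2)*h^3 - 225*h^2/2 + 32*sqrt(2)*h + 35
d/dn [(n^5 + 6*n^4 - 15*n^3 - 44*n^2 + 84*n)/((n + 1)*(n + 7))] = (3*n^4 + 2*n^3 - 11*n^2 - 16*n + 12)/(n^2 + 2*n + 1)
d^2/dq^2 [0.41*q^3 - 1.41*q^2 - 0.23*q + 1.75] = 2.46*q - 2.82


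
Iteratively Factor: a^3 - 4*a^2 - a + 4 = (a - 4)*(a^2 - 1) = (a - 4)*(a - 1)*(a + 1)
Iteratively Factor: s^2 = (s)*(s)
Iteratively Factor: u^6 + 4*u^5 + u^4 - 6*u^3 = (u + 2)*(u^5 + 2*u^4 - 3*u^3) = u*(u + 2)*(u^4 + 2*u^3 - 3*u^2) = u*(u + 2)*(u + 3)*(u^3 - u^2) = u*(u - 1)*(u + 2)*(u + 3)*(u^2) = u^2*(u - 1)*(u + 2)*(u + 3)*(u)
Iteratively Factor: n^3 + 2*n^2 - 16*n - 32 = (n + 4)*(n^2 - 2*n - 8) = (n + 2)*(n + 4)*(n - 4)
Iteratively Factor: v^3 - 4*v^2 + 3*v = (v)*(v^2 - 4*v + 3) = v*(v - 1)*(v - 3)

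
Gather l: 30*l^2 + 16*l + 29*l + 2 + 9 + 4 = 30*l^2 + 45*l + 15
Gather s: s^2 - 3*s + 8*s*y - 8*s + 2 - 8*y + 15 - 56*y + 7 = s^2 + s*(8*y - 11) - 64*y + 24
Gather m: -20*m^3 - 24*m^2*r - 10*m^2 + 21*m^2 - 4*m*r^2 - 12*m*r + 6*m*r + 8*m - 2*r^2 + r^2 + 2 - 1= -20*m^3 + m^2*(11 - 24*r) + m*(-4*r^2 - 6*r + 8) - r^2 + 1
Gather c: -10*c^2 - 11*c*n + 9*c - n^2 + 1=-10*c^2 + c*(9 - 11*n) - n^2 + 1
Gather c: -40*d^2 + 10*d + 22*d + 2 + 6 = -40*d^2 + 32*d + 8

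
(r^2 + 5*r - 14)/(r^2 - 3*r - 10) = (-r^2 - 5*r + 14)/(-r^2 + 3*r + 10)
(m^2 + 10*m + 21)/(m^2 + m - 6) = (m + 7)/(m - 2)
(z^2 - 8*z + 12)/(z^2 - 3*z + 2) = (z - 6)/(z - 1)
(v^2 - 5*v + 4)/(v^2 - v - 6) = (-v^2 + 5*v - 4)/(-v^2 + v + 6)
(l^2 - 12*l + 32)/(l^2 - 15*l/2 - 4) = 2*(l - 4)/(2*l + 1)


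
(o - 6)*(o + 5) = o^2 - o - 30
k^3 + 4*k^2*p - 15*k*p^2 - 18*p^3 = (k - 3*p)*(k + p)*(k + 6*p)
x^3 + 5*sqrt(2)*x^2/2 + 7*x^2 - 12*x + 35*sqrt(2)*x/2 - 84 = (x + 7)*(x - 3*sqrt(2)/2)*(x + 4*sqrt(2))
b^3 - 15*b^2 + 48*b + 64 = (b - 8)^2*(b + 1)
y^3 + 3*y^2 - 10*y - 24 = (y - 3)*(y + 2)*(y + 4)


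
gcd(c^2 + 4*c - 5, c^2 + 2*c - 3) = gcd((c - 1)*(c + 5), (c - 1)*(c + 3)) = c - 1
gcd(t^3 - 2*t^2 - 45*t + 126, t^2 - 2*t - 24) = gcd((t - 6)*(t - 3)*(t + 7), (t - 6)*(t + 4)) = t - 6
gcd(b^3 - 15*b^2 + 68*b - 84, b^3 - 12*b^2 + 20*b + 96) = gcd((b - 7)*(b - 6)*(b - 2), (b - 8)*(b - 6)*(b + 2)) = b - 6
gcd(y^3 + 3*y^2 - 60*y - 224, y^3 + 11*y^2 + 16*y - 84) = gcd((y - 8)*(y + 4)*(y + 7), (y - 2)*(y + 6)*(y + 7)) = y + 7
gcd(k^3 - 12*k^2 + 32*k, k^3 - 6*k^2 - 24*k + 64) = k - 8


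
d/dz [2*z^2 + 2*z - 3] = 4*z + 2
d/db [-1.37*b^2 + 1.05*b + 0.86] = 1.05 - 2.74*b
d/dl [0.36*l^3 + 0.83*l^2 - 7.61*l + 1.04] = 1.08*l^2 + 1.66*l - 7.61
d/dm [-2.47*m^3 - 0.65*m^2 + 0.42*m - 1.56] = -7.41*m^2 - 1.3*m + 0.42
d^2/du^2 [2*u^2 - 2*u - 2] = 4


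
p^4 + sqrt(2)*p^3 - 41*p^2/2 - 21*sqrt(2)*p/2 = p*(p - 3*sqrt(2))*(p + sqrt(2)/2)*(p + 7*sqrt(2)/2)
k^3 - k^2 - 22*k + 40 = (k - 4)*(k - 2)*(k + 5)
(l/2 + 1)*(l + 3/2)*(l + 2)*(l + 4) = l^4/2 + 19*l^3/4 + 16*l^2 + 23*l + 12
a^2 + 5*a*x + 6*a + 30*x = (a + 6)*(a + 5*x)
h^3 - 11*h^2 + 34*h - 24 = (h - 6)*(h - 4)*(h - 1)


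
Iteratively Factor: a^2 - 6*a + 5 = (a - 1)*(a - 5)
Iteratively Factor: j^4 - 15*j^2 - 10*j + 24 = (j - 4)*(j^3 + 4*j^2 + j - 6) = (j - 4)*(j - 1)*(j^2 + 5*j + 6) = (j - 4)*(j - 1)*(j + 3)*(j + 2)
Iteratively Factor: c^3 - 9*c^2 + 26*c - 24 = (c - 3)*(c^2 - 6*c + 8) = (c - 4)*(c - 3)*(c - 2)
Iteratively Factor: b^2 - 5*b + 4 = (b - 1)*(b - 4)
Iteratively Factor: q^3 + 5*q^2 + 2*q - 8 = (q + 4)*(q^2 + q - 2) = (q + 2)*(q + 4)*(q - 1)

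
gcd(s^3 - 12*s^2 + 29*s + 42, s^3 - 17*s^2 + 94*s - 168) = s^2 - 13*s + 42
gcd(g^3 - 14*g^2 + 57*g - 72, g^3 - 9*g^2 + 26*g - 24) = g - 3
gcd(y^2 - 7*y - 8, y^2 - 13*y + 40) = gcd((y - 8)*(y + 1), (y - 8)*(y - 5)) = y - 8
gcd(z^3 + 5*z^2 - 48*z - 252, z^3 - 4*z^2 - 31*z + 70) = z - 7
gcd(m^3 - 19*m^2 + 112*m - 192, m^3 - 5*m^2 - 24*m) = m - 8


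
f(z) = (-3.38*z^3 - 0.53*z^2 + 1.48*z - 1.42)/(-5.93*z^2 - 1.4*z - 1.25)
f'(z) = (11.86*z + 1.4)*(-3.38*z^3 - 0.53*z^2 + 1.48*z - 1.42)/(-5.93*z^2 - 1.4*z - 1.25)^2 + (-10.14*z^2 - 1.06*z + 1.48)/(-5.93*z^2 - 1.4*z - 1.25)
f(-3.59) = -1.97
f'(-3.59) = 0.61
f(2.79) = 1.46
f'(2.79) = 0.59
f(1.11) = 0.50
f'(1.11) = 0.49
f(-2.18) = -1.06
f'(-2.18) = 0.70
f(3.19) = 1.69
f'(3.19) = 0.59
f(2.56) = 1.32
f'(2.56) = 0.59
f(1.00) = 0.45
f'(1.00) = 0.44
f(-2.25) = -1.10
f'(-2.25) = 0.69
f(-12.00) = -6.85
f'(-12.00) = 0.57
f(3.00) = 1.58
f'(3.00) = 0.59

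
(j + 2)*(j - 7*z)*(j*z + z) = j^3*z - 7*j^2*z^2 + 3*j^2*z - 21*j*z^2 + 2*j*z - 14*z^2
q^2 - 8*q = q*(q - 8)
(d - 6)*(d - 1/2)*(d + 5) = d^3 - 3*d^2/2 - 59*d/2 + 15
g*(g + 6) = g^2 + 6*g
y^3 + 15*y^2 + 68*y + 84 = (y + 2)*(y + 6)*(y + 7)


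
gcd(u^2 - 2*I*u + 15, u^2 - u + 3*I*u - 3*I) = u + 3*I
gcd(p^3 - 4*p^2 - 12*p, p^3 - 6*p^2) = p^2 - 6*p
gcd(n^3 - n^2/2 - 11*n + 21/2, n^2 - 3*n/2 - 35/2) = n + 7/2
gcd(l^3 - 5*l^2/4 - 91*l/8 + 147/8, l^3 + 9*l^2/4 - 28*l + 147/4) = l^2 - 19*l/4 + 21/4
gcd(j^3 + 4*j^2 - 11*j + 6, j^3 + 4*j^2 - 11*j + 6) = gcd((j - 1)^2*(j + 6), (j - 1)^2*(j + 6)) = j^3 + 4*j^2 - 11*j + 6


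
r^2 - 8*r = r*(r - 8)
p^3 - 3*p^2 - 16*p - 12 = (p - 6)*(p + 1)*(p + 2)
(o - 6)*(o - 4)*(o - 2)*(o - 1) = o^4 - 13*o^3 + 56*o^2 - 92*o + 48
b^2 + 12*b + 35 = (b + 5)*(b + 7)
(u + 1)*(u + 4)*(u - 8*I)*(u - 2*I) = u^4 + 5*u^3 - 10*I*u^3 - 12*u^2 - 50*I*u^2 - 80*u - 40*I*u - 64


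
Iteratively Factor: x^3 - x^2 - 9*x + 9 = (x - 1)*(x^2 - 9) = (x - 3)*(x - 1)*(x + 3)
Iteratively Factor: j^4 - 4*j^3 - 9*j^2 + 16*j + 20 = (j + 1)*(j^3 - 5*j^2 - 4*j + 20) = (j - 2)*(j + 1)*(j^2 - 3*j - 10) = (j - 5)*(j - 2)*(j + 1)*(j + 2)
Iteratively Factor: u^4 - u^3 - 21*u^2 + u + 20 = (u + 1)*(u^3 - 2*u^2 - 19*u + 20) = (u + 1)*(u + 4)*(u^2 - 6*u + 5) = (u - 1)*(u + 1)*(u + 4)*(u - 5)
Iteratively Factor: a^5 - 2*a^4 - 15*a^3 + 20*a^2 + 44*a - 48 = (a - 1)*(a^4 - a^3 - 16*a^2 + 4*a + 48) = (a - 4)*(a - 1)*(a^3 + 3*a^2 - 4*a - 12) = (a - 4)*(a - 1)*(a + 3)*(a^2 - 4) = (a - 4)*(a - 1)*(a + 2)*(a + 3)*(a - 2)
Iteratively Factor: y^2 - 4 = (y - 2)*(y + 2)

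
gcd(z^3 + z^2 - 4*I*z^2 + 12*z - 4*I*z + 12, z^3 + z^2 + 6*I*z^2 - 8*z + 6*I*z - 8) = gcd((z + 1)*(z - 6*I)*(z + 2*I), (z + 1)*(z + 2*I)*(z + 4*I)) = z^2 + z*(1 + 2*I) + 2*I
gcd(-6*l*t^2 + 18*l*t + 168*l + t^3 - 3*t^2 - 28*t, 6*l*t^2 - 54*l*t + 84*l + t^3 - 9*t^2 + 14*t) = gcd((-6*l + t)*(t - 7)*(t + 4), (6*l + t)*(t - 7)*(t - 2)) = t - 7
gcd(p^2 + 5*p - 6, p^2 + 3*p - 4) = p - 1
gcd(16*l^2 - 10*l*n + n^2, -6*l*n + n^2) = 1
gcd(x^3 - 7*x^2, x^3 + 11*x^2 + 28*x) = x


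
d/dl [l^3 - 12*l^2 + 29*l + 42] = 3*l^2 - 24*l + 29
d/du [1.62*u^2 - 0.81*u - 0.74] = 3.24*u - 0.81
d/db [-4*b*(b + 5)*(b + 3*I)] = -12*b^2 - b*(40 + 24*I) - 60*I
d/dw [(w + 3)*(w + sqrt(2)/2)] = 2*w + sqrt(2)/2 + 3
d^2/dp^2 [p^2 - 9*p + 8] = 2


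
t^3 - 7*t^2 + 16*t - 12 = (t - 3)*(t - 2)^2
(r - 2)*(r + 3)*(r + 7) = r^3 + 8*r^2 + r - 42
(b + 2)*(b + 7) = b^2 + 9*b + 14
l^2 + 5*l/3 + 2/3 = (l + 2/3)*(l + 1)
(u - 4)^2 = u^2 - 8*u + 16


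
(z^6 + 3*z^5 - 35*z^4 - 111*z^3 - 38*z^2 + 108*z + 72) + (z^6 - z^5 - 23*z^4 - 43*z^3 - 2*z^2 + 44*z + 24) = 2*z^6 + 2*z^5 - 58*z^4 - 154*z^3 - 40*z^2 + 152*z + 96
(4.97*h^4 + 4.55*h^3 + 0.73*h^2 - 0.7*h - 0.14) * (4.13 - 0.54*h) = -2.6838*h^5 + 18.0691*h^4 + 18.3973*h^3 + 3.3929*h^2 - 2.8154*h - 0.5782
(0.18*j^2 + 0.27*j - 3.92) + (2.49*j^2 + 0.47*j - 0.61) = 2.67*j^2 + 0.74*j - 4.53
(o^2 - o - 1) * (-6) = -6*o^2 + 6*o + 6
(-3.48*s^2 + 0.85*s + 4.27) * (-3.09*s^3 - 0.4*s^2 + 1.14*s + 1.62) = 10.7532*s^5 - 1.2345*s^4 - 17.5015*s^3 - 6.3766*s^2 + 6.2448*s + 6.9174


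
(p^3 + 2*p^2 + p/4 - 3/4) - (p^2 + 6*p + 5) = p^3 + p^2 - 23*p/4 - 23/4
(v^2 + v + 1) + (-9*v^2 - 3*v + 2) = -8*v^2 - 2*v + 3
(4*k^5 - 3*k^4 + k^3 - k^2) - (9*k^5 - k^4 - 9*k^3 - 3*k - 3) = -5*k^5 - 2*k^4 + 10*k^3 - k^2 + 3*k + 3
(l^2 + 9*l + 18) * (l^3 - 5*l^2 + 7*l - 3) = l^5 + 4*l^4 - 20*l^3 - 30*l^2 + 99*l - 54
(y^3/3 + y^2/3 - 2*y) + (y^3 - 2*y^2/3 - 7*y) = 4*y^3/3 - y^2/3 - 9*y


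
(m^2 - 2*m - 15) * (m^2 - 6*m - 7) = m^4 - 8*m^3 - 10*m^2 + 104*m + 105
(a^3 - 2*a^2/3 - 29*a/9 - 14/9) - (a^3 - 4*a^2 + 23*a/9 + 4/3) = 10*a^2/3 - 52*a/9 - 26/9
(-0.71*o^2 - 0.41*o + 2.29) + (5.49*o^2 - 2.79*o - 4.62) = 4.78*o^2 - 3.2*o - 2.33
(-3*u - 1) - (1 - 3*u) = -2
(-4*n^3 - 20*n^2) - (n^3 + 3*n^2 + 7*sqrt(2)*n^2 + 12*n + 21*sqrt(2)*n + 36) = -5*n^3 - 23*n^2 - 7*sqrt(2)*n^2 - 21*sqrt(2)*n - 12*n - 36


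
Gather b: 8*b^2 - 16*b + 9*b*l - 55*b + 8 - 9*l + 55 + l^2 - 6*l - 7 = 8*b^2 + b*(9*l - 71) + l^2 - 15*l + 56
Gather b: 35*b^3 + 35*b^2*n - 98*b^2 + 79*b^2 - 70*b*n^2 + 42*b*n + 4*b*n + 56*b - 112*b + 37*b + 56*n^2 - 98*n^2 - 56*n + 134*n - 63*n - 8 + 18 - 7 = 35*b^3 + b^2*(35*n - 19) + b*(-70*n^2 + 46*n - 19) - 42*n^2 + 15*n + 3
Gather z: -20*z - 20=-20*z - 20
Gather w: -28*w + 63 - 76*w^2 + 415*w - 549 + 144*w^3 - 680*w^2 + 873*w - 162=144*w^3 - 756*w^2 + 1260*w - 648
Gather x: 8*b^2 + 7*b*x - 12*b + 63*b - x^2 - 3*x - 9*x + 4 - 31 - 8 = 8*b^2 + 51*b - x^2 + x*(7*b - 12) - 35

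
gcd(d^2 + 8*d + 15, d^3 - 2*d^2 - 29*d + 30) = d + 5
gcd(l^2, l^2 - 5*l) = l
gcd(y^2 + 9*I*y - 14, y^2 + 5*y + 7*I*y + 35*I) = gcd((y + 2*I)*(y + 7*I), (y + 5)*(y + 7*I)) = y + 7*I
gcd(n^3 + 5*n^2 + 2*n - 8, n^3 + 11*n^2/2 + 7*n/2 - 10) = n^2 + 3*n - 4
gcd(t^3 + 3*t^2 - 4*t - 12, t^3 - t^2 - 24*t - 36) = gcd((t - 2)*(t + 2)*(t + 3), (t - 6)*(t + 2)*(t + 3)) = t^2 + 5*t + 6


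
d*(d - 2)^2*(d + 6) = d^4 + 2*d^3 - 20*d^2 + 24*d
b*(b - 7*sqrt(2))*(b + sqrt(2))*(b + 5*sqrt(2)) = b^4 - sqrt(2)*b^3 - 74*b^2 - 70*sqrt(2)*b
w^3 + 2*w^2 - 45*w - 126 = (w - 7)*(w + 3)*(w + 6)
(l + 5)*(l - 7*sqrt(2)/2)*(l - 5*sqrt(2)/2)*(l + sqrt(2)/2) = l^4 - 11*sqrt(2)*l^3/2 + 5*l^3 - 55*sqrt(2)*l^2/2 + 23*l^2/2 + 35*sqrt(2)*l/4 + 115*l/2 + 175*sqrt(2)/4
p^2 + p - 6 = (p - 2)*(p + 3)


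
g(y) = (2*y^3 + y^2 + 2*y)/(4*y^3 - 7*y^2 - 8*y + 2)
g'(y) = (-12*y^2 + 14*y + 8)*(2*y^3 + y^2 + 2*y)/(4*y^3 - 7*y^2 - 8*y + 2)^2 + (6*y^2 + 2*y + 2)/(4*y^3 - 7*y^2 - 8*y + 2)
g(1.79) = -1.55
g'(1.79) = -2.81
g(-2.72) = 0.35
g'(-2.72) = 0.01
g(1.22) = -0.69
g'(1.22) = -0.77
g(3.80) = 1.46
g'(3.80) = -0.75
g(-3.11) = 0.35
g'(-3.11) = -0.00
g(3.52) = 1.73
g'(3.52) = -1.22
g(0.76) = -0.47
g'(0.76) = -0.24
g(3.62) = 1.62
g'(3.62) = -1.01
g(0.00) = 0.00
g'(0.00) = 1.00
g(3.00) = 3.00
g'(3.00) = -4.87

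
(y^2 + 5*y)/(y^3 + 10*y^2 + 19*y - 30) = y/(y^2 + 5*y - 6)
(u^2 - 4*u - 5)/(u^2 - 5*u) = (u + 1)/u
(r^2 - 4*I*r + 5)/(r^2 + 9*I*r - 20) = (r^2 - 4*I*r + 5)/(r^2 + 9*I*r - 20)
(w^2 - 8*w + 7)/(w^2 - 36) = (w^2 - 8*w + 7)/(w^2 - 36)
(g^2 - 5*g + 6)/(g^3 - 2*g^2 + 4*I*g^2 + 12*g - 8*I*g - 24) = (g - 3)/(g^2 + 4*I*g + 12)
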